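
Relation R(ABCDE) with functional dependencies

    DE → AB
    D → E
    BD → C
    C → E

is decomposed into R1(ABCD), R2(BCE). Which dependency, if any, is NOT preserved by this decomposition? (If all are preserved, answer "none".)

none

DE → AB: restricted closure across fragments reaches AB.
D → E: restricted closure across fragments reaches E.
BD → C lies within R1.
C → E lies within R2.
Every dependency is enforceable on the fragments, so the decomposition is dependency-preserving.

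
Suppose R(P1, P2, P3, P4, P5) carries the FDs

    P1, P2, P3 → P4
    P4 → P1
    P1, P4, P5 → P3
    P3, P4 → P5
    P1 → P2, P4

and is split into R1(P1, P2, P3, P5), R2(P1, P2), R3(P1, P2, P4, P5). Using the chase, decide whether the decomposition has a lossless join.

Yes

Chase test. Columns are P1, P2, P3, P4, P5; row i has aⱼ where attribute j ∈ Ri, else bᵢⱼ.
Initial tableau (one row per fragment):
  row 1: a1 a2 a3 b14 a5
  row 2: a1 a2 b23 b24 b25
  row 3: a1 a2 b33 a4 a5
Rows 1 and 2 agree on P1; apply P1→P2, P4 and equate their P2, P4 entries.
Rows 1 and 3 agree on P1; apply P1→P2, P4 and equate their P2, P4 entries.
Rows 1 and 3 agree on P1, P4, P5; apply P1, P4, P5→P3 and equate their P3 entries.
Row 1 is now all distinguished symbols — the join is lossless.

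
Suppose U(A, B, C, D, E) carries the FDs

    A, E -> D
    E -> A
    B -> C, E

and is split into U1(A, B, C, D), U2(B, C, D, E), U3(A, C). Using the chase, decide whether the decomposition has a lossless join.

Chase test. Columns are A, B, C, D, E; row i has aⱼ where attribute j ∈ Ui, else bᵢⱼ.
Initial tableau (one row per fragment):
  row 1: a1 a2 a3 a4 b15
  row 2: b21 a2 a3 a4 a5
  row 3: a1 b32 a3 b34 b35
Rows 1 and 2 agree on B; apply B→C, E and equate their C, E entries.
Rows 1 and 2 agree on E; apply E→A and equate their A entries.
Row 1 is now all distinguished symbols — the join is lossless.

Yes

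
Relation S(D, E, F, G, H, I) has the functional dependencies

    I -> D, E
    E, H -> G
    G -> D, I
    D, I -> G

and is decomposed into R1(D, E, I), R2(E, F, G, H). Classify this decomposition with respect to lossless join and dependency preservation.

lossy and not dependency-preserving

Lossless test: (E)⁺ = {E}, which is a superkey of neither fragment — lossy.
Dependency preservation: the restricted closure of {G} across the fragments never reaches {D, I}, so G → D, I cannot be enforced without a join — not preserved.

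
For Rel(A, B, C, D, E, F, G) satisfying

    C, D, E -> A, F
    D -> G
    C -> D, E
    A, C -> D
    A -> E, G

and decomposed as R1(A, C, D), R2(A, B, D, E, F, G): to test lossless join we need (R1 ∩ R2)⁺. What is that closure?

R1 ∩ R2 = {A, D}.
D → G applies, adding G
A → E, G applies, adding E
Closure: {A, D, E, G}.

A, D, E, G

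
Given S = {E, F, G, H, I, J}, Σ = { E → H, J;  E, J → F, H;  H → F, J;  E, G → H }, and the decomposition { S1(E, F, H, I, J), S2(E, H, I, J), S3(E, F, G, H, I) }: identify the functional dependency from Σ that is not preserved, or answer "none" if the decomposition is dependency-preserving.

E → H, J lies within S1.
E, J → F, H lies within S1.
H → F, J lies within S1.
E, G → H lies within S3.
Every dependency is enforceable on the fragments, so the decomposition is dependency-preserving.

none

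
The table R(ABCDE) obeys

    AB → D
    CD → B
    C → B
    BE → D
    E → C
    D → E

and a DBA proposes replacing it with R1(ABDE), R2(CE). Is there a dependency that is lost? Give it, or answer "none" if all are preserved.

C → B

Check C → B: no single fragment contains all of {BC}, and the restricted closure of {C} across the fragments never reaches {B}.
AB → D is preserved.
CD → B is preserved.
BE → D is preserved.
E → C is preserved.
D → E is preserved.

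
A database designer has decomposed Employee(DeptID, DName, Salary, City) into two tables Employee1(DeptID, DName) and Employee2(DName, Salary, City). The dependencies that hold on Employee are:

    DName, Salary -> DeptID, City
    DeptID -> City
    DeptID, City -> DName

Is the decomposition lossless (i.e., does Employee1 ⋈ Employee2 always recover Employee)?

No

Common attributes: Employee1 ∩ Employee2 = {DName}.
No dependency enlarges {DName}, so (DName)⁺ = {DName}.
The closure contains neither all of Employee1 = {DeptID, DName} nor all of Employee2 = {DName, Salary, City}, so the common attributes are not a superkey of either fragment. The join is lossy.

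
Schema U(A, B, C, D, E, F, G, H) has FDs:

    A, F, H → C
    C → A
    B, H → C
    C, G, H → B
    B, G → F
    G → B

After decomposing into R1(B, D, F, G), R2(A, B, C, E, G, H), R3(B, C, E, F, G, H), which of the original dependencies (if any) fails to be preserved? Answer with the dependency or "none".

A, F, H → C

Check A, F, H → C: no single fragment contains all of {A, C, F, H}, and the restricted closure of {A, F, H} across the fragments never reaches {C}.
C → A is preserved.
B, H → C is preserved.
C, G, H → B is preserved.
B, G → F is preserved.
G → B is preserved.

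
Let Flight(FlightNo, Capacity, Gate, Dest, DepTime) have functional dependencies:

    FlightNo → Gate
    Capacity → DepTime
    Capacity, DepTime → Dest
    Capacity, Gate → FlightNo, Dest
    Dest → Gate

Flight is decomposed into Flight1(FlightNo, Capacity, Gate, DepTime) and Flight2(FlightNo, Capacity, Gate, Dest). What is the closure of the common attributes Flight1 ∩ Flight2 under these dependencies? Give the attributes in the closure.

FlightNo, Capacity, Gate, Dest, DepTime

Flight1 ∩ Flight2 = {FlightNo, Capacity, Gate}.
Capacity → DepTime applies, adding DepTime
Capacity, DepTime → Dest applies, adding Dest
Closure: {FlightNo, Capacity, Gate, Dest, DepTime}.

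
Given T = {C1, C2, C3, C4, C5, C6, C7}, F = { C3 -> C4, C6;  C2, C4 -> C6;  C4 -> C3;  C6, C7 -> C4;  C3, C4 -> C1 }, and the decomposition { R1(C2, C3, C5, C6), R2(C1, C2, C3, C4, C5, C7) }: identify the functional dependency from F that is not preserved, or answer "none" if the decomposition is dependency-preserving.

Check C6, C7 → C4: no single fragment contains all of {C4, C6, C7}, and the restricted closure of {C6, C7} across the fragments never reaches {C4}.
C3 → C4, C6 is preserved.
C2, C4 → C6 is preserved.
C4 → C3 is preserved.
C3, C4 → C1 is preserved.

C6, C7 -> C4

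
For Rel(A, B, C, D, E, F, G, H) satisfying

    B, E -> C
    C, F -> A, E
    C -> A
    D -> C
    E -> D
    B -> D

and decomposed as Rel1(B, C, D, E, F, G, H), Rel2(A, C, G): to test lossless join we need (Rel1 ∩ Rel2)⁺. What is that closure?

A, C, G

Rel1 ∩ Rel2 = {C, G}.
C → A applies, adding A
Closure: {A, C, G}.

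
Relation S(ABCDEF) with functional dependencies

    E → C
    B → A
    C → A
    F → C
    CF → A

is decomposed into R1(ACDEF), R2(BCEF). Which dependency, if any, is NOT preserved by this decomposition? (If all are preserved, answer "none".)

Check B → A: no single fragment contains all of {AB}, and the restricted closure of {B} across the fragments never reaches {A}.
E → C is preserved.
C → A is preserved.
F → C is preserved.
CF → A is preserved.

B → A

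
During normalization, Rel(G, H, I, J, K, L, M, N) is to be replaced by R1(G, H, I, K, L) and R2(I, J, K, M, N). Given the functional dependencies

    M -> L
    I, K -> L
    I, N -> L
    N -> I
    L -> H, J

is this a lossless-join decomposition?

No

Common attributes: R1 ∩ R2 = {I, K}.
Closure of {I, K}: I, K → L applies, adding L; L → H, J applies, adding H, J. So (I, K)⁺ = {H, I, J, K, L}.
The closure contains neither all of R1 = {G, H, I, K, L} nor all of R2 = {I, J, K, M, N}, so the common attributes are not a superkey of either fragment. The join is lossy.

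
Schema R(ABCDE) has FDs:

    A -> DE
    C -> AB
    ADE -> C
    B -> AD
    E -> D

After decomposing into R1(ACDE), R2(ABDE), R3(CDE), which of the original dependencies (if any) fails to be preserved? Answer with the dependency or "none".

none

A → DE lies within R1.
C → AB: restricted closure across fragments reaches AB.
ADE → C lies within R1.
B → AD lies within R2.
E → D lies within R1.
Every dependency is enforceable on the fragments, so the decomposition is dependency-preserving.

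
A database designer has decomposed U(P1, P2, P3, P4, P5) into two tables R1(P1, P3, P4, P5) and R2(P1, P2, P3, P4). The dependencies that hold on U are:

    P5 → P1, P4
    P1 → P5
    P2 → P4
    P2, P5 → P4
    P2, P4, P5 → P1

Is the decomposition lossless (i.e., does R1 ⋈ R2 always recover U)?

Common attributes: R1 ∩ R2 = {P1, P3, P4}.
Closure of {P1, P3, P4}: P1 → P5 applies, adding P5. So (P1, P3, P4)⁺ = {P1, P3, P4, P5}.
This closure contains every attribute of R1, so R1 ∩ R2 → R1. The join is lossless.

Yes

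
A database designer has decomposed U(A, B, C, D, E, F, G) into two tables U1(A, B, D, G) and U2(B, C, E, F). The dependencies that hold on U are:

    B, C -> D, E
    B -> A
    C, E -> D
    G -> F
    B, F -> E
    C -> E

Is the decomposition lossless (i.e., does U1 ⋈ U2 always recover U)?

No

Common attributes: U1 ∩ U2 = {B}.
Closure of {B}: B → A applies, adding A. So (B)⁺ = {A, B}.
The closure contains neither all of U1 = {A, B, D, G} nor all of U2 = {B, C, E, F}, so the common attributes are not a superkey of either fragment. The join is lossy.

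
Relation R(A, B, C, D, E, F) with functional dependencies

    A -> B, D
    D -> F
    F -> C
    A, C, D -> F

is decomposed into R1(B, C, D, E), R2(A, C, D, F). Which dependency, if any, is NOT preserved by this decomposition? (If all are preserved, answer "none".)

A -> B, D

Check A → B, D: no single fragment contains all of {A, B, D}, and the restricted closure of {A} across the fragments never reaches {B, D}.
D → F is preserved.
F → C is preserved.
A, C, D → F is preserved.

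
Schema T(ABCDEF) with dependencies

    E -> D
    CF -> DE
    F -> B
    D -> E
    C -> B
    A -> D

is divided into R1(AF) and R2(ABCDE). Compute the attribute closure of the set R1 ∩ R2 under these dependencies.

ADE

R1 ∩ R2 = {A}.
A → D applies, adding D
D → E applies, adding E
Closure: {ADE}.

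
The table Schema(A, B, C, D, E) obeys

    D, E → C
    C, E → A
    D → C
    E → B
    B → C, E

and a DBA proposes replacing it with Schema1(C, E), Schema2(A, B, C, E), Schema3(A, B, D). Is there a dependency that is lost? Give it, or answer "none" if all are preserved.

D → C

Check D → C: no single fragment contains all of {C, D}, and the restricted closure of {D} across the fragments never reaches {C}.
D, E → C is preserved.
C, E → A is preserved.
E → B is preserved.
B → C, E is preserved.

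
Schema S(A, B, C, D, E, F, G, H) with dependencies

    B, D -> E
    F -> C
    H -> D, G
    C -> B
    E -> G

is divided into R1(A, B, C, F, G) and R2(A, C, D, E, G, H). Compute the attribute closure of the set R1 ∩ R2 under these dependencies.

A, B, C, G

R1 ∩ R2 = {A, C, G}.
C → B applies, adding B
Closure: {A, B, C, G}.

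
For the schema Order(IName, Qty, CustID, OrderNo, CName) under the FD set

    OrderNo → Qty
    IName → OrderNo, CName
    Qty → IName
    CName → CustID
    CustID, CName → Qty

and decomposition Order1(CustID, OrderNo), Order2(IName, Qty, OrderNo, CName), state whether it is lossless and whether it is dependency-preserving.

lossless and dependency-preserving

Lossless test: (OrderNo)⁺ = {IName, Qty, CustID, OrderNo, CName}, which contains all of one fragment — lossless.
Dependency preservation: CName → CustID; CustID, CName → Qty are not contained in any single fragment, but the restricted closure of each left-hand side across the fragments still reaches the right-hand side; the remaining FDs each lie inside some fragment. All dependencies are preserved.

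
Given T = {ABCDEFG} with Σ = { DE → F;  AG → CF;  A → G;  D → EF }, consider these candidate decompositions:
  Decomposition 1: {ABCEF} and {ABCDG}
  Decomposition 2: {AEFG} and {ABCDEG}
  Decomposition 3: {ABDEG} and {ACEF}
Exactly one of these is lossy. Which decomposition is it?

Decomposition 1

Decomposition 1: common = {ABC}, closure = {ABCFG} → lossy.
Decomposition 2: common = {AEG}, closure = {ACEFG} → lossless.
Decomposition 3: common = {AE}, closure = {ACEFG} → lossless.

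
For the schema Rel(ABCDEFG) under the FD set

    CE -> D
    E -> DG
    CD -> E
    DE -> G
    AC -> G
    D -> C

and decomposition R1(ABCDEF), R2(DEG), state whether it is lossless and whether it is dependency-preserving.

lossless but not dependency-preserving

Lossless test: (DE)⁺ = {CDEG}, which contains all of one fragment — lossless.
Dependency preservation: the restricted closure of {AC} across the fragments never reaches {G}, so AC → G cannot be enforced without a join — not preserved.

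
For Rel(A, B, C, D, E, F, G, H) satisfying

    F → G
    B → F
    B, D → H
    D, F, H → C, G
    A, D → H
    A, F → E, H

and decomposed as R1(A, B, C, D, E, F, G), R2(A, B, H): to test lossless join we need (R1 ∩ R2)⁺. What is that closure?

A, B, E, F, G, H

R1 ∩ R2 = {A, B}.
B → F applies, adding F
A, F → E, H applies, adding E, H
F → G applies, adding G
Closure: {A, B, E, F, G, H}.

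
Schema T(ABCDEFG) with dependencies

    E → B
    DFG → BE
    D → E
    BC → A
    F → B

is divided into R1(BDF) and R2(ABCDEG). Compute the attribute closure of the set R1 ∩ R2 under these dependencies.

BDE

R1 ∩ R2 = {BD}.
D → E applies, adding E
Closure: {BDE}.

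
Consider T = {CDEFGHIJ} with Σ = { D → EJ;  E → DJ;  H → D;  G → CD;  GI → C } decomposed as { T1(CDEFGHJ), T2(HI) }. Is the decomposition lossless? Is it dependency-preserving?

lossy but dependency-preserving

Lossless test: (H)⁺ = {DEHJ}, which is a superkey of neither fragment — lossy.
Dependency preservation: GI → C is not contained in any single fragment, but the restricted closure of its left-hand side across the fragments still reaches the right-hand side; the remaining FDs each lie inside some fragment. All dependencies are preserved.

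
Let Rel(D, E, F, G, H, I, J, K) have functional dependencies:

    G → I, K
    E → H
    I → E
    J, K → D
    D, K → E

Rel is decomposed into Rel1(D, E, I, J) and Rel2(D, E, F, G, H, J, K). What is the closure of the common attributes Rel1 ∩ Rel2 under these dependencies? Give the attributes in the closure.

Rel1 ∩ Rel2 = {D, E, J}.
E → H applies, adding H
Closure: {D, E, H, J}.

D, E, H, J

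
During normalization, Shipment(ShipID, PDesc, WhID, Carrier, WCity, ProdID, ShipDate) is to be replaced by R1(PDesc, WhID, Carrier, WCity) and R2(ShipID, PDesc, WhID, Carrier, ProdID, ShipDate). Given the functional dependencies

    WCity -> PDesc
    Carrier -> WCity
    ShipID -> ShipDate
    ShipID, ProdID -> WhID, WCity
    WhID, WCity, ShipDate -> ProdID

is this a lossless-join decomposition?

Common attributes: R1 ∩ R2 = {PDesc, WhID, Carrier}.
Closure of {PDesc, WhID, Carrier}: Carrier → WCity applies, adding WCity. So (PDesc, WhID, Carrier)⁺ = {PDesc, WhID, Carrier, WCity}.
This closure contains every attribute of R1, so R1 ∩ R2 → R1. The join is lossless.

Yes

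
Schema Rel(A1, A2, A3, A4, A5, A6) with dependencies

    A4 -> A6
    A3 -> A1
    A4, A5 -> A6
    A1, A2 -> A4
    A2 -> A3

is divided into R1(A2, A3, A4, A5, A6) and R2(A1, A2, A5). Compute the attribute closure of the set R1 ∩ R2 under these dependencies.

R1 ∩ R2 = {A2, A5}.
A2 → A3 applies, adding A3
A3 → A1 applies, adding A1
A1, A2 → A4 applies, adding A4
A4 → A6 applies, adding A6
Closure: {A1, A2, A3, A4, A5, A6}.

A1, A2, A3, A4, A5, A6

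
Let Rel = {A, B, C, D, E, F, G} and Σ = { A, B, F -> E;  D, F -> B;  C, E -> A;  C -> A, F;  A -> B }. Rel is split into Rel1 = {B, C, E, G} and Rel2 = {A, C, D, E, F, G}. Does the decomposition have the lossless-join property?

Common attributes: Rel1 ∩ Rel2 = {C, E, G}.
Closure of {C, E, G}: C, E → A applies, adding A; C → A, F applies, adding F; A → B applies, adding B. So (C, E, G)⁺ = {A, B, C, E, F, G}.
This closure contains every attribute of Rel1, so Rel1 ∩ Rel2 → Rel1. The join is lossless.

Yes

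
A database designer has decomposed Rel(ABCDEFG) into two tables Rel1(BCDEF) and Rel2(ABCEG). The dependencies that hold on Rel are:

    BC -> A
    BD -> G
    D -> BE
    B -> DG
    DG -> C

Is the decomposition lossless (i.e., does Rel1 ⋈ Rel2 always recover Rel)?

Yes

Common attributes: Rel1 ∩ Rel2 = {BCE}.
Closure of {BCE}: BC → A applies, adding A; B → DG applies, adding DG. So (BCE)⁺ = {ABCDEG}.
This closure contains every attribute of Rel2, so Rel1 ∩ Rel2 → Rel2. The join is lossless.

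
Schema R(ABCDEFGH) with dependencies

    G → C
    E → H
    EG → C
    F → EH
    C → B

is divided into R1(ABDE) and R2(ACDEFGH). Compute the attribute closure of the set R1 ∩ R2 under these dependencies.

ADEH

R1 ∩ R2 = {ADE}.
E → H applies, adding H
Closure: {ADEH}.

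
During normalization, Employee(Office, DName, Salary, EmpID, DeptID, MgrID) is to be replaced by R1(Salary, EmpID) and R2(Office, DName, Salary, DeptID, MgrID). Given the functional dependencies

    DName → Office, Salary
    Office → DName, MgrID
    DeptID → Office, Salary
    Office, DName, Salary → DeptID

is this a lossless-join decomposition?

No

Common attributes: R1 ∩ R2 = {Salary}.
No dependency enlarges {Salary}, so (Salary)⁺ = {Salary}.
The closure contains neither all of R1 = {Salary, EmpID} nor all of R2 = {Office, DName, Salary, DeptID, MgrID}, so the common attributes are not a superkey of either fragment. The join is lossy.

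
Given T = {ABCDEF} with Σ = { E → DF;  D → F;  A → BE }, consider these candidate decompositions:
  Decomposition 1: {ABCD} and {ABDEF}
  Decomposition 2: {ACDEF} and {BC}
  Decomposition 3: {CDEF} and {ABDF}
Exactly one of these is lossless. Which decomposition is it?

Decomposition 1: common = {ABD}, closure = {ABDEF} → lossless.
Decomposition 2: common = {C}, closure = {C} → lossy.
Decomposition 3: common = {DF}, closure = {DF} → lossy.

Decomposition 1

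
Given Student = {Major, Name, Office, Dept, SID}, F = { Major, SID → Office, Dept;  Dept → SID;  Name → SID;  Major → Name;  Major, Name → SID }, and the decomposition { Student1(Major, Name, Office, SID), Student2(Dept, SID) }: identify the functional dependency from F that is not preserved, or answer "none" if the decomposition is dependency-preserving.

Check Major, SID → Office, Dept: no single fragment contains all of {Major, Office, Dept, SID}, and the restricted closure of {Major, SID} across the fragments never reaches {Office, Dept}.
Dept → SID is preserved.
Name → SID is preserved.
Major → Name is preserved.
Major, Name → SID is preserved.

Major, SID → Office, Dept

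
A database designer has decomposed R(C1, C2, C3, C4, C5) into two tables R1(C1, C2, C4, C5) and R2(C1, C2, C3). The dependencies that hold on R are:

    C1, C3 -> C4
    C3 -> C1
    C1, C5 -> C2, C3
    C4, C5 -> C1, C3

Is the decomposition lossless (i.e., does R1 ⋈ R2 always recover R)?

No

Common attributes: R1 ∩ R2 = {C1, C2}.
No dependency enlarges {C1, C2}, so (C1, C2)⁺ = {C1, C2}.
The closure contains neither all of R1 = {C1, C2, C4, C5} nor all of R2 = {C1, C2, C3}, so the common attributes are not a superkey of either fragment. The join is lossy.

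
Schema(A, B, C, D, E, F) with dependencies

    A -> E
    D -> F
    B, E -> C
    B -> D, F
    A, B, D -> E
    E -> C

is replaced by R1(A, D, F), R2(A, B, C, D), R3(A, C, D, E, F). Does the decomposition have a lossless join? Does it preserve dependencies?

lossless and dependency-preserving

Lossless test (chase): Rows 1 and 2 agree on A; apply A→E and equate their E entries. Rows 1 and 3 agree on A; apply A→E and equate their E entries. Rows 1 and 2 agree on D; apply D→F and equate their F entries. Rows 1 and 2 agree on E; apply E→C and equate their C entries. Row 2 is now all distinguished symbols — the join is lossless.
Dependency preservation: B, E → C; B → D, F; A, B, D → E are not contained in any single fragment, but the restricted closure of each left-hand side across the fragments still reaches the right-hand side; the remaining FDs each lie inside some fragment. All dependencies are preserved.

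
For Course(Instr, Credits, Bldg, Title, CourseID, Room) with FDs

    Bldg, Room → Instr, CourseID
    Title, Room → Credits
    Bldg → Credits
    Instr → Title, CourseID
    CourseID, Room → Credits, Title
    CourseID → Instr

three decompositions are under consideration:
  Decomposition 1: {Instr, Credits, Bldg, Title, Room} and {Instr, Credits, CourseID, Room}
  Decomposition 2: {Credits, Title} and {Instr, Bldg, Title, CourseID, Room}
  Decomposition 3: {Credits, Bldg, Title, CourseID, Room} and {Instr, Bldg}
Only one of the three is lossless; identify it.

Decomposition 1: common = {Instr, Credits, Room}, closure = {Instr, Credits, Title, CourseID, Room} → lossless.
Decomposition 2: common = {Title}, closure = {Title} → lossy.
Decomposition 3: common = {Bldg}, closure = {Credits, Bldg} → lossy.

Decomposition 1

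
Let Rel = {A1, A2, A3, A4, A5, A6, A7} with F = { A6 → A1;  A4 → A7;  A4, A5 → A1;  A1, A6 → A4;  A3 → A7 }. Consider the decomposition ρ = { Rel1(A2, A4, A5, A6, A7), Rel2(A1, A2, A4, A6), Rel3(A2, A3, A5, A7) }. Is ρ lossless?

No

Chase test. Columns are A1, A2, A3, A4, A5, A6, A7; row i has aⱼ where attribute j ∈ Reli, else bᵢⱼ.
Initial tableau (one row per fragment):
  row 1: b11 a2 b13 a4 a5 a6 a7
  row 2: a1 a2 b23 a4 b25 a6 b27
  row 3: b31 a2 a3 b34 a5 b36 a7
Rows 1 and 2 agree on A6; apply A6→A1 and equate their A1 entries.
Rows 1 and 2 agree on A4; apply A4→A7 and equate their A7 entries.
No row becomes fully distinguished — the join is lossy.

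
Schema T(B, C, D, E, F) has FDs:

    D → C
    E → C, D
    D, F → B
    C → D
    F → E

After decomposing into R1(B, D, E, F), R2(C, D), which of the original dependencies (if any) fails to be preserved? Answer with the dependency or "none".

none

D → C lies within R2.
E → C, D: restricted closure across fragments reaches C, D.
D, F → B lies within R1.
C → D lies within R2.
F → E lies within R1.
Every dependency is enforceable on the fragments, so the decomposition is dependency-preserving.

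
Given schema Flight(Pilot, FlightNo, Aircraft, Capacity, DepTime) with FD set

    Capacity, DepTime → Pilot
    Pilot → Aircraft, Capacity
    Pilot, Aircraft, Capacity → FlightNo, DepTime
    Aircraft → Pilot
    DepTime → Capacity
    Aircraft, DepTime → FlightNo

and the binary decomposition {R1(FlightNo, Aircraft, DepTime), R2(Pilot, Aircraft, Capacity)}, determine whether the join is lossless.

Yes

Common attributes: R1 ∩ R2 = {Aircraft}.
Closure of {Aircraft}: Aircraft → Pilot applies, adding Pilot; Pilot → Aircraft, Capacity applies, adding Capacity; Pilot, Aircraft, Capacity → FlightNo, DepTime applies, adding FlightNo, DepTime. So (Aircraft)⁺ = {Pilot, FlightNo, Aircraft, Capacity, DepTime}.
This closure contains every attribute of R1, so R1 ∩ R2 → R1. The join is lossless.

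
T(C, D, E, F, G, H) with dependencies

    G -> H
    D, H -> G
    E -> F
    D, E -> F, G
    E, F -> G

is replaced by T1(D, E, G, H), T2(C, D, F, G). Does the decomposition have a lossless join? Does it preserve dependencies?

Lossless test: (D, G)⁺ = {D, G, H}, which is a superkey of neither fragment — lossy.
Dependency preservation: the restricted closure of {E} across the fragments never reaches {F}, so E → F cannot be enforced without a join — not preserved.

lossy and not dependency-preserving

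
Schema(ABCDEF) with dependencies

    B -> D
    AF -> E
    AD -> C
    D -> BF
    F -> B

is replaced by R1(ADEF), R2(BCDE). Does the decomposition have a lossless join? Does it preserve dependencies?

Lossless test: (DE)⁺ = {BDEF}, which is a superkey of neither fragment — lossy.
Dependency preservation: the restricted closure of {AD} across the fragments never reaches {C}, so AD → C cannot be enforced without a join — not preserved.

lossy and not dependency-preserving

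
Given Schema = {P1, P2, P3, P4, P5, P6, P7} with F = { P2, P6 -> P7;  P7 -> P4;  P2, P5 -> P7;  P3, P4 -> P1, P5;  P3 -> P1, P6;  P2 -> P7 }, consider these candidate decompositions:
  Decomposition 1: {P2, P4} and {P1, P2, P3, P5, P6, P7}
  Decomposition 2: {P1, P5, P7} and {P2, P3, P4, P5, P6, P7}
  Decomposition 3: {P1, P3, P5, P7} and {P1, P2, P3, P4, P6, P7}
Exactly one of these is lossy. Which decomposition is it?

Decomposition 1: common = {P2}, closure = {P2, P4, P7} → lossless.
Decomposition 2: common = {P5, P7}, closure = {P4, P5, P7} → lossy.
Decomposition 3: common = {P1, P3, P7}, closure = {P1, P3, P4, P5, P6, P7} → lossless.

Decomposition 2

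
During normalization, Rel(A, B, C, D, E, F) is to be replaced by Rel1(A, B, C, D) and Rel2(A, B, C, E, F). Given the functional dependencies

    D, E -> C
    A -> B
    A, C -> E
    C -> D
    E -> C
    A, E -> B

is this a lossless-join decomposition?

Yes

Common attributes: Rel1 ∩ Rel2 = {A, B, C}.
Closure of {A, B, C}: A, C → E applies, adding E; C → D applies, adding D. So (A, B, C)⁺ = {A, B, C, D, E}.
This closure contains every attribute of Rel1, so Rel1 ∩ Rel2 → Rel1. The join is lossless.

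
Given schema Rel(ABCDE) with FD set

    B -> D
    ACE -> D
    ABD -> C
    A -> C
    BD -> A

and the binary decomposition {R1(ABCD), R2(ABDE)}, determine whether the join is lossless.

Yes

Common attributes: R1 ∩ R2 = {ABD}.
Closure of {ABD}: ABD → C applies, adding C. So (ABD)⁺ = {ABCD}.
This closure contains every attribute of R1, so R1 ∩ R2 → R1. The join is lossless.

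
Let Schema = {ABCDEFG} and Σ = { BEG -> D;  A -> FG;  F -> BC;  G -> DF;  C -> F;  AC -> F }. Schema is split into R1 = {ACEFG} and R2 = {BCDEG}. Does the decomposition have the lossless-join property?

Common attributes: R1 ∩ R2 = {CEG}.
Closure of {CEG}: G → DF applies, adding DF; F → BC applies, adding B. So (CEG)⁺ = {BCDEFG}.
This closure contains every attribute of R2, so R1 ∩ R2 → R2. The join is lossless.

Yes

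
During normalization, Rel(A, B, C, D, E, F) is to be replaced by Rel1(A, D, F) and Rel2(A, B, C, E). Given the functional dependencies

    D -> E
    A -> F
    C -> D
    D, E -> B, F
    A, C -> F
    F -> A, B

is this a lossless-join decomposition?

Common attributes: Rel1 ∩ Rel2 = {A}.
Closure of {A}: A → F applies, adding F; F → A, B applies, adding B. So (A)⁺ = {A, B, F}.
The closure contains neither all of Rel1 = {A, D, F} nor all of Rel2 = {A, B, C, E}, so the common attributes are not a superkey of either fragment. The join is lossy.

No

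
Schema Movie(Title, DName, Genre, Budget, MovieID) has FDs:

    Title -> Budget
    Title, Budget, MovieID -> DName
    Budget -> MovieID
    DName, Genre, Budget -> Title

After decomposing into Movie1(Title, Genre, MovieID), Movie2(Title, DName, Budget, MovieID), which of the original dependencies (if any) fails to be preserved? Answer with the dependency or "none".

DName, Genre, Budget -> Title

Check DName, Genre, Budget → Title: no single fragment contains all of {Title, DName, Genre, Budget}, and the restricted closure of {DName, Genre, Budget} across the fragments never reaches {Title}.
Title → Budget is preserved.
Title, Budget, MovieID → DName is preserved.
Budget → MovieID is preserved.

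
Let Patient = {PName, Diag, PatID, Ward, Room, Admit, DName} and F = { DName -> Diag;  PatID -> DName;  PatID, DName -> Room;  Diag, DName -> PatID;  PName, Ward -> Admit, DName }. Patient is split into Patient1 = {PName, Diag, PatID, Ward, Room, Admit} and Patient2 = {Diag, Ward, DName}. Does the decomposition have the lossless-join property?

Common attributes: Patient1 ∩ Patient2 = {Diag, Ward}.
No dependency enlarges {Diag, Ward}, so (Diag, Ward)⁺ = {Diag, Ward}.
The closure contains neither all of Patient1 = {PName, Diag, PatID, Ward, Room, Admit} nor all of Patient2 = {Diag, Ward, DName}, so the common attributes are not a superkey of either fragment. The join is lossy.

No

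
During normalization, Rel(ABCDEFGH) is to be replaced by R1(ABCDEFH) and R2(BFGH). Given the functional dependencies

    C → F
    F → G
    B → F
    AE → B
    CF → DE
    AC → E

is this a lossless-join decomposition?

Yes

Common attributes: R1 ∩ R2 = {BFH}.
Closure of {BFH}: F → G applies, adding G. So (BFH)⁺ = {BFGH}.
This closure contains every attribute of R2, so R1 ∩ R2 → R2. The join is lossless.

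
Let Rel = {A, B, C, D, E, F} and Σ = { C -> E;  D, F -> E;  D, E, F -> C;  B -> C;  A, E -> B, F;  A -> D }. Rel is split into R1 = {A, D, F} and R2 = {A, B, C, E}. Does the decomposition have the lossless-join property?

Common attributes: R1 ∩ R2 = {A}.
Closure of {A}: A → D applies, adding D. So (A)⁺ = {A, D}.
The closure contains neither all of R1 = {A, D, F} nor all of R2 = {A, B, C, E}, so the common attributes are not a superkey of either fragment. The join is lossy.

No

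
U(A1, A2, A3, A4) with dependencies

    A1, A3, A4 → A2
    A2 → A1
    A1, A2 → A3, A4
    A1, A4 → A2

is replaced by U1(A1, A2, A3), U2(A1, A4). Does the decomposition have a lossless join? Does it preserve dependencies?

Lossless test: (A1)⁺ = {A1}, which is a superkey of neither fragment — lossy.
Dependency preservation: the restricted closure of {A1, A3, A4} across the fragments never reaches {A2}, so A1, A3, A4 → A2 cannot be enforced without a join — not preserved.

lossy and not dependency-preserving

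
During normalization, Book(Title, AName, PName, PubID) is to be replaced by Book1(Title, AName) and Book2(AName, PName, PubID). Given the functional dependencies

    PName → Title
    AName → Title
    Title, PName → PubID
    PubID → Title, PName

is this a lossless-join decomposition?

Yes

Common attributes: Book1 ∩ Book2 = {AName}.
Closure of {AName}: AName → Title applies, adding Title. So (AName)⁺ = {Title, AName}.
This closure contains every attribute of Book1, so Book1 ∩ Book2 → Book1. The join is lossless.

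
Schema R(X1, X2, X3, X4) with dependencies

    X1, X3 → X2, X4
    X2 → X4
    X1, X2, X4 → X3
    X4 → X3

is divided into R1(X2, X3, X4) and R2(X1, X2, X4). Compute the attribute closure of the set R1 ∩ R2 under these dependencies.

R1 ∩ R2 = {X2, X4}.
X4 → X3 applies, adding X3
Closure: {X2, X3, X4}.

X2, X3, X4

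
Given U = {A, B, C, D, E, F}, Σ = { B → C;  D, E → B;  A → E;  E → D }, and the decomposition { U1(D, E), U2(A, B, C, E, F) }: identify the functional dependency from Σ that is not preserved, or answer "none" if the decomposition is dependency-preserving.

none

B → C lies within U2.
D, E → B: restricted closure across fragments reaches B.
A → E lies within U2.
E → D lies within U1.
Every dependency is enforceable on the fragments, so the decomposition is dependency-preserving.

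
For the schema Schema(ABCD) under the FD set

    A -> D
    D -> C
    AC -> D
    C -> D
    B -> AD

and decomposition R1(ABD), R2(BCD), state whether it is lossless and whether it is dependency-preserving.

Lossless test: (BD)⁺ = {ABCD}, which contains all of one fragment — lossless.
Dependency preservation: AC → D is not contained in any single fragment, but the restricted closure of its left-hand side across the fragments still reaches the right-hand side; the remaining FDs each lie inside some fragment. All dependencies are preserved.

lossless and dependency-preserving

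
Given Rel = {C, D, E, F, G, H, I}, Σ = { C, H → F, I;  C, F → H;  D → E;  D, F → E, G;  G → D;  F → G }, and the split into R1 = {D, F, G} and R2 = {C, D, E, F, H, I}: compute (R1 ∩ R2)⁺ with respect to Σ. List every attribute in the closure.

R1 ∩ R2 = {D, F}.
D → E applies, adding E
D, F → E, G applies, adding G
Closure: {D, E, F, G}.

D, E, F, G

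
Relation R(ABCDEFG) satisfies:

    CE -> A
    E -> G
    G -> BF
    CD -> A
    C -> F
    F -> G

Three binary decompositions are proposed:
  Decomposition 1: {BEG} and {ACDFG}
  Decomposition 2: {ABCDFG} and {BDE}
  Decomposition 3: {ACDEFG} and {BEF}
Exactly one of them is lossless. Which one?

Decomposition 3

Decomposition 1: common = {G}, closure = {BFG} → lossy.
Decomposition 2: common = {BD}, closure = {BD} → lossy.
Decomposition 3: common = {EF}, closure = {BEFG} → lossless.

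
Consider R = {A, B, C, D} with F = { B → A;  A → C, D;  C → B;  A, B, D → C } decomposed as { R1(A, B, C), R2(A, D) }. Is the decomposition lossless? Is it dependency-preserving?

lossless and dependency-preserving

Lossless test: (A)⁺ = {A, B, C, D}, which contains all of one fragment — lossless.
Dependency preservation: A → C, D; A, B, D → C are not contained in any single fragment, but the restricted closure of each left-hand side across the fragments still reaches the right-hand side; the remaining FDs each lie inside some fragment. All dependencies are preserved.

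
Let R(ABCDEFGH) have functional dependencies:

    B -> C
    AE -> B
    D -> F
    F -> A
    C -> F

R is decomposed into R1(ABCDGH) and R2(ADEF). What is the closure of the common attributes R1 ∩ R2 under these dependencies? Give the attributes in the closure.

ADF

R1 ∩ R2 = {AD}.
D → F applies, adding F
Closure: {ADF}.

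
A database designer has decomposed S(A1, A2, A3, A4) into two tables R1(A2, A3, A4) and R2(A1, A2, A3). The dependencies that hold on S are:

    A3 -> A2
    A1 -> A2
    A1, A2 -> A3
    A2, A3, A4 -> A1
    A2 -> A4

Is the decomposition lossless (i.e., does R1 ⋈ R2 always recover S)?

Yes

Common attributes: R1 ∩ R2 = {A2, A3}.
Closure of {A2, A3}: A2 → A4 applies, adding A4; A2, A3, A4 → A1 applies, adding A1. So (A2, A3)⁺ = {A1, A2, A3, A4}.
This closure contains every attribute of R1, so R1 ∩ R2 → R1. The join is lossless.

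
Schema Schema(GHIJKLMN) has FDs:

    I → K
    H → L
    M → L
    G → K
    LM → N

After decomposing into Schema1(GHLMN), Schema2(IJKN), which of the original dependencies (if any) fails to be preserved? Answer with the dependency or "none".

Check G → K: no single fragment contains all of {GK}, and the restricted closure of {G} across the fragments never reaches {K}.
I → K is preserved.
H → L is preserved.
M → L is preserved.
LM → N is preserved.

G → K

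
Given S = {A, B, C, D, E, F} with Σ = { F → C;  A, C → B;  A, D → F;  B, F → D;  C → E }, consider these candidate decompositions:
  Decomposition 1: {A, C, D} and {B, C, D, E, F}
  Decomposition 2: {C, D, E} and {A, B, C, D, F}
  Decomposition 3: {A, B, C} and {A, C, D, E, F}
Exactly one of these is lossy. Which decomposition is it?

Decomposition 1: common = {C, D}, closure = {C, D, E} → lossy.
Decomposition 2: common = {C, D}, closure = {C, D, E} → lossless.
Decomposition 3: common = {A, C}, closure = {A, B, C, E} → lossless.

Decomposition 1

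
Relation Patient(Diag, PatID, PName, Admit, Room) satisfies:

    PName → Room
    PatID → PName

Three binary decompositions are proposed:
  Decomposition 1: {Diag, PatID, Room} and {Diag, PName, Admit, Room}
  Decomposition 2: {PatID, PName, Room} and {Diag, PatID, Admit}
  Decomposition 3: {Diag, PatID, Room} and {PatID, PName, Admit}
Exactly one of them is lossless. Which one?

Decomposition 1: common = {Diag, Room}, closure = {Diag, Room} → lossy.
Decomposition 2: common = {PatID}, closure = {PatID, PName, Room} → lossless.
Decomposition 3: common = {PatID}, closure = {PatID, PName, Room} → lossy.

Decomposition 2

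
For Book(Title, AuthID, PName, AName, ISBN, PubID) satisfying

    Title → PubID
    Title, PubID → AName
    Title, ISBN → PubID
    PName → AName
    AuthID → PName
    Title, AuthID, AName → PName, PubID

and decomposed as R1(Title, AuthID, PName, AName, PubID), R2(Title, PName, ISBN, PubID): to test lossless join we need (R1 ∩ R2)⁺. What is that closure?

R1 ∩ R2 = {Title, PName, PubID}.
Title, PubID → AName applies, adding AName
Closure: {Title, PName, AName, PubID}.

Title, PName, AName, PubID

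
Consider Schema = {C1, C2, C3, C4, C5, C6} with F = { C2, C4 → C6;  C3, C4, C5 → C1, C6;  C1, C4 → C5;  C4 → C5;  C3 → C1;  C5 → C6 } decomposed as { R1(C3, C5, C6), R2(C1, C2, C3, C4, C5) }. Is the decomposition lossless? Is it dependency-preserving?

Lossless test: (C3, C5)⁺ = {C1, C3, C5, C6}, which contains all of one fragment — lossless.
Dependency preservation: C2, C4 → C6; C3, C4, C5 → C1, C6 are not contained in any single fragment, but the restricted closure of each left-hand side across the fragments still reaches the right-hand side; the remaining FDs each lie inside some fragment. All dependencies are preserved.

lossless and dependency-preserving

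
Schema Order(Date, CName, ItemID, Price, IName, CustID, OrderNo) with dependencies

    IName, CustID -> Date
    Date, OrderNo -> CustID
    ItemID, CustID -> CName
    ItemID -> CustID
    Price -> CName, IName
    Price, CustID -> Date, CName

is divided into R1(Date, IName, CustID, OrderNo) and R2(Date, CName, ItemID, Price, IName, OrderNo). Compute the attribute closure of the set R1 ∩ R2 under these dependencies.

R1 ∩ R2 = {Date, IName, OrderNo}.
Date, OrderNo → CustID applies, adding CustID
Closure: {Date, IName, CustID, OrderNo}.

Date, IName, CustID, OrderNo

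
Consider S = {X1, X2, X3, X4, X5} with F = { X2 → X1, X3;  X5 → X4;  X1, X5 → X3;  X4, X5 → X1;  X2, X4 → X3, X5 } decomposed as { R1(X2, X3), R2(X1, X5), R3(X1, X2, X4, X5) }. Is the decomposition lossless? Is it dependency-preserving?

lossless but not dependency-preserving

Lossless test (chase): Rows 1 and 3 agree on X2; apply X2→X1, X3 and equate their X1, X3 entries. Rows 2 and 3 agree on X5; apply X5→X4 and equate their X4 entries. Rows 2 and 3 agree on X1, X5; apply X1, X5→X3 and equate their X3 entries. Row 3 is now all distinguished symbols — the join is lossless.
Dependency preservation: the restricted closure of {X1, X5} across the fragments never reaches {X3}, so X1, X5 → X3 cannot be enforced without a join — not preserved.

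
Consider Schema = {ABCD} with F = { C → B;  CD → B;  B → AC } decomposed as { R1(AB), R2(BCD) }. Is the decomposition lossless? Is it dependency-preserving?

lossless and dependency-preserving

Lossless test: (B)⁺ = {ABC}, which contains all of one fragment — lossless.
Dependency preservation: B → AC is not contained in any single fragment, but the restricted closure of its left-hand side across the fragments still reaches the right-hand side; the remaining FDs each lie inside some fragment. All dependencies are preserved.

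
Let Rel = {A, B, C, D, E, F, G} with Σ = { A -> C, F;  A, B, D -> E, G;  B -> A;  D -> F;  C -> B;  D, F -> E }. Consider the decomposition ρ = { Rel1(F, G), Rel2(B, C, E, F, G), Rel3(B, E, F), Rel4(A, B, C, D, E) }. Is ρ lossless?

No

Chase test. Columns are A, B, C, D, E, F, G; row i has aⱼ where attribute j ∈ Reli, else bᵢⱼ.
Initial tableau (one row per fragment):
  row 1: b11 b12 b13 b14 b15 a6 a7
  row 2: b21 a2 a3 b24 a5 a6 a7
  row 3: b31 a2 b33 b34 a5 a6 b37
  row 4: a1 a2 a3 a4 a5 b46 b47
Rows 2 and 3 agree on B; apply B→A and equate their A entries.
Rows 2 and 4 agree on B; apply B→A and equate their A entries.
Rows 2 and 3 agree on A; apply A→C, F and equate their C, F entries.
Rows 2 and 4 agree on A; apply A→C, F and equate their C, F entries.
No row becomes fully distinguished — the join is lossy.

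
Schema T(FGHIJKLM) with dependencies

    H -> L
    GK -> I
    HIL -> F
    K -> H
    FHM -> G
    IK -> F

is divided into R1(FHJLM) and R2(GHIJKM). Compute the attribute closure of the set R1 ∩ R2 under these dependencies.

HJLM

R1 ∩ R2 = {HJM}.
H → L applies, adding L
Closure: {HJLM}.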